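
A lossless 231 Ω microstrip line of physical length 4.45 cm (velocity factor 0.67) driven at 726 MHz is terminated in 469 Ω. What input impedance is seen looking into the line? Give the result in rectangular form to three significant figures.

λ = v/f = 0.67·c / 726 MHz = 0.277 m
βl = 2π·l/λ = 2π × 0.161 = 57.9°
tan(βl) = tan(57.9°) = 1.59
Z_in = Z_0·(Z_L + jZ_0·tanβl)/(Z_0 + jZ_L·tanβl)
     = 231·(469 + j368)/(231 + j747)

Z_in ≈ 145 − j100 Ω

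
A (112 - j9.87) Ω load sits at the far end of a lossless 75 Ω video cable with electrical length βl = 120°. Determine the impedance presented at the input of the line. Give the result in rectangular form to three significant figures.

tan(βl) = tan(120°) = -1.73
Z_in = Z_0·(Z_L + jZ_0·tanβl)/(Z_0 + jZ_L·tanβl)
     = 75·(112 − j140)/(57.9 − j194)

Z_in ≈ 61.5 + j24.9 Ω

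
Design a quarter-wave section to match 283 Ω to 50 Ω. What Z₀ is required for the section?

Z_qwt ≈ 119 Ω

Z_qwt = √(Z_0·R_L) = √(50 × 283) = √14150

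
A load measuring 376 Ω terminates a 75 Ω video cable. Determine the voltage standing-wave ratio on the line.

VSWR ≈ 5.01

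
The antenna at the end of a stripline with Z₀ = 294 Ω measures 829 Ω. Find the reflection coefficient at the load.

Γ = (Z_L − Z_0)/(Z_L + Z_0) = (829 − 294)/(829 + 294) = 535/1123

Γ = 0.476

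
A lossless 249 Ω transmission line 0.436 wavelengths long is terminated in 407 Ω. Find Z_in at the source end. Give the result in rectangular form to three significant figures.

Z_in ≈ 324 + j119 Ω

βl = 2π × 0.436 = 157°
tan(βl) = tan(157°) = -0.425
Z_in = Z_0·(Z_L + jZ_0·tanβl)/(Z_0 + jZ_L·tanβl)
     = 249·(407 − j106)/(249 − j173)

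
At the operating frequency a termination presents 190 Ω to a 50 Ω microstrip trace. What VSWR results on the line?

For a purely resistive load, VSWR = R_L/Z_0 or Z_0/R_L (whichever > 1) = 190/50

VSWR ≈ 3.8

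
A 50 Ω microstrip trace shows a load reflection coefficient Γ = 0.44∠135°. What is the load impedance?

Z_L = Z_0·(1 + Γ)/(1 − Γ) = 50·(0.689 + j0.311)/(1.31 − j0.311)

Z_L ≈ 22.2 + j17.1 Ω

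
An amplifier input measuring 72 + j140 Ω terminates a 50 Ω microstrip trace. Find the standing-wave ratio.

Γ = (Z_L − Z_0)/(Z_L + Z_0) = (22 + j140)/(122 + j140)
|Γ| = 142/186 = 0.763
VSWR = (1 + |Γ|)/(1 − |Γ|) = 1.76/0.237

VSWR ≈ 7.44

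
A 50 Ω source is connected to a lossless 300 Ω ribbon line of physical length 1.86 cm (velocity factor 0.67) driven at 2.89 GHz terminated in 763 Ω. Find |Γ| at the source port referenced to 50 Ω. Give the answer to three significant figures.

|Γ| ≈ 0.435

λ = v/f = 0.67·c / 2.89 GHz = 0.0696 m
βl = 2π·l/λ = 2π × 0.267 = 96.3°
tan(βl) = -9.09
Z_in = Z_0·(Z_L + jZ_0·tanβl)/(Z_0 + jZ_L·tanβl) = 119 + j27.8 Ω
Γ_s = (Z_in − Z_s)/(Z_in + Z_s) = (69.2 + j27.8)/(169 + j27.8), |Γ_s| = 0.435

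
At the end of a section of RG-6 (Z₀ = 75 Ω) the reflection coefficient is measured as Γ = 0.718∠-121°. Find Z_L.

Z_L ≈ 16.1 − j40.9 Ω

Z_L = Z_0·(1 + Γ)/(1 − Γ) = 75·(0.63 − j0.615)/(1.37 + j0.615)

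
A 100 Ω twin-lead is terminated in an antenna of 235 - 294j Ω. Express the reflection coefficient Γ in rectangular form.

Γ ≈ 0.663 − j0.296

Γ = (Z_L − Z_0)/(Z_L + Z_0) = (135 − j294)/(335 − j294)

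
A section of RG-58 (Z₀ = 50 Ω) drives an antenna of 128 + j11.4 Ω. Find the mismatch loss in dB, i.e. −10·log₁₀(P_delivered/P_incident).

mismatch loss ≈ 0.944 dB

Γ = (78 + j11.4)/(178 + j11.4), |Γ| = 0.442
|Γ|² = 0.195, so P_del/P_inc = 1 − |Γ|² = 0.805
ML = −10·log₁₀(1 − |Γ|²)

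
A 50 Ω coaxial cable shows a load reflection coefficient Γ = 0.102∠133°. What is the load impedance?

Z_L ≈ 43 + j6.49 Ω

Z_L = Z_0·(1 + Γ)/(1 − Γ) = 50·(0.93 + j0.0746)/(1.07 − j0.0746)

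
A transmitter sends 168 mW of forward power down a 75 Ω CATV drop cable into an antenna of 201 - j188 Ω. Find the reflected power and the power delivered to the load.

|Γ| = |(126 − j188)/(276 − j188)| = 0.678
|Γ|² = 0.459
P_refl = |Γ|²·P_inc = 77.2 mW, P_del = (1 − |Γ|²)·P_inc = 90.8 mW

P_reflected ≈ 77.2 mW; P_delivered ≈ 90.8 mW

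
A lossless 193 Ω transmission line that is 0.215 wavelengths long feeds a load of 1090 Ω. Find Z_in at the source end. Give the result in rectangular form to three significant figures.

Z_in ≈ 35.8 − j41.7 Ω

βl = 2π × 0.215 = 77.4°
tan(βl) = tan(77.4°) = 4.47
Z_in = Z_0·(Z_L + jZ_0·tanβl)/(Z_0 + jZ_L·tanβl)
     = 193·(1090 + j863)/(193 + j4880)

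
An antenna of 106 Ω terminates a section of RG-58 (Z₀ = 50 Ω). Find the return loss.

RL ≈ 8.9 dB

Γ = (106 − 50)/(106 + 50) = 0.359
RL = −20·log₁₀|Γ| = −20·log₁₀(0.359)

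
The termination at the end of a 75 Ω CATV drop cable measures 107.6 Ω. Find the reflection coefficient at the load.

Γ = 0.179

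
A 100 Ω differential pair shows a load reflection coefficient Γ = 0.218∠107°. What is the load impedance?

Z_L = Z_0·(1 + Γ)/(1 − Γ) = 100·(0.936 + j0.208)/(1.06 − j0.208)

Z_L ≈ 81.1 + j35.5 Ω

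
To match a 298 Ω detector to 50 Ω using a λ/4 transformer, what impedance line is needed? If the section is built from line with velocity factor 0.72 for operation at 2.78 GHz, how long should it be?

Z_qwt ≈ 122 Ω; length ≈ 1.94 cm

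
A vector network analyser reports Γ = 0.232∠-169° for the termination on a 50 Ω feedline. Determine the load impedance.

Z_L = Z_0·(1 + Γ)/(1 − Γ) = 50·(0.772 − j0.0443)/(1.23 + j0.0443)

Z_L ≈ 31.3 − j2.93 Ω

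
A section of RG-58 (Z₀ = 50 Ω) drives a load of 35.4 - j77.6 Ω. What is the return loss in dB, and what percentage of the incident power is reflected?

Γ = (-14.6 − j77.6)/(85.4 − j77.6), |Γ| = 0.684
RL = −20·log₁₀(0.684) = 3.3 dB
P_refl/P_inc = |Γ|² = 0.468

RL ≈ 3.3 dB; 46.8% of incident power reflected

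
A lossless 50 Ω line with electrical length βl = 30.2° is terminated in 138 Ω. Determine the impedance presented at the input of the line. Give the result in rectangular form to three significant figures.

Z_in ≈ 51.6 − j53.8 Ω

tan(βl) = tan(30.2°) = 0.582
Z_in = Z_0·(Z_L + jZ_0·tanβl)/(Z_0 + jZ_L·tanβl)
     = 50·(138 + j29.1)/(50 + j80.3)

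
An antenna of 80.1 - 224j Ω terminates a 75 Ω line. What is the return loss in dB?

RL ≈ 1.7 dB

Γ = (5.1 − j224)/(155.1 − j224), |Γ| = 0.822
RL = −20·log₁₀|Γ| = −20·log₁₀(0.822)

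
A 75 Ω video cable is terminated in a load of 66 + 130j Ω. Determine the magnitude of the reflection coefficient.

Γ = (Z_L − Z_0)/(Z_L + Z_0) = (-9 + j130)/(141 + j130)
|Γ| = 130/192

|Γ| ≈ 0.679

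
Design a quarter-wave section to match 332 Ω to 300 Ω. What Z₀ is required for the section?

Z_qwt ≈ 316 Ω

Z_qwt = √(Z_0·R_L) = √(300 × 332) = √99600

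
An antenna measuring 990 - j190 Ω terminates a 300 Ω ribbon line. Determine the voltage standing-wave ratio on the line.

VSWR ≈ 3.43

Γ = (Z_L − Z_0)/(Z_L + Z_0) = (690 − j190)/(1290 − j190)
|Γ| = 716/1300 = 0.549
VSWR = (1 + |Γ|)/(1 − |Γ|) = 1.55/0.451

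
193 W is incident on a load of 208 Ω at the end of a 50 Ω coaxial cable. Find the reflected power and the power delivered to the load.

Γ = (208 − 50)/(208 + 50) = 0.612
|Γ|² = 0.375
P_refl = |Γ|²·P_inc = 72.4 W, P_del = (1 − |Γ|²)·P_inc = 121 W

P_reflected ≈ 72.4 W; P_delivered ≈ 121 W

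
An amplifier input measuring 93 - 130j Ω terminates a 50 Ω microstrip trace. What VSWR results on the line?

VSWR ≈ 5.86

Γ = (Z_L − Z_0)/(Z_L + Z_0) = (43 − j130)/(143 − j130)
|Γ| = 137/193 = 0.709
VSWR = (1 + |Γ|)/(1 − |Γ|) = 1.71/0.291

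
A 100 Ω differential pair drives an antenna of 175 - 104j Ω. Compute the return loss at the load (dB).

RL ≈ 7.21 dB

Γ = (75 − j104)/(275 − j104), |Γ| = 0.436
RL = −20·log₁₀|Γ| = −20·log₁₀(0.436)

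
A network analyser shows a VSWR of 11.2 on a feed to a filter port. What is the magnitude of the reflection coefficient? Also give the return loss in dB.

|Γ| = (S − 1)/(S + 1) = (11.2 − 1)/(11.2 + 1) = 10.2/12.2
RL = −20·log₁₀|Γ| = −20·log₁₀(0.836)

|Γ| ≈ 0.836; return loss ≈ 1.56 dB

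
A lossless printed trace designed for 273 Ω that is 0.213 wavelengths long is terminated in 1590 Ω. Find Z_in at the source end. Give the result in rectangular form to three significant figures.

βl = 2π × 0.213 = 76.7°
tan(βl) = tan(76.7°) = 4.22
Z_in = Z_0·(Z_L + jZ_0·tanβl)/(Z_0 + jZ_L·tanβl)
     = 273·(1590 + j1150)/(273 + j6720)

Z_in ≈ 49.4 − j62.6 Ω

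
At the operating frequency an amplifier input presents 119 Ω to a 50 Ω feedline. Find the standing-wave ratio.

VSWR ≈ 2.38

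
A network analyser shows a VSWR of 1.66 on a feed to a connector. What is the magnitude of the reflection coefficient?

|Γ| = (S − 1)/(S + 1) = (1.66 − 1)/(1.66 + 1) = 0.66/2.66

|Γ| ≈ 0.248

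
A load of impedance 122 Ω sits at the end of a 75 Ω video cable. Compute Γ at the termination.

Γ = (Z_L − Z_0)/(Z_L + Z_0) = (122 − 75)/(122 + 75) = 47/197

Γ = 0.239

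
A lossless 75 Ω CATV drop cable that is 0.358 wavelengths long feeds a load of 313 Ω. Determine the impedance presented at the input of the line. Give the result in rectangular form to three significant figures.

βl = 2π × 0.358 = 129°
tan(βl) = tan(129°) = -1.24
Z_in = Z_0·(Z_L + jZ_0·tanβl)/(Z_0 + jZ_L·tanβl)
     = 75·(313 − j93)/(75 − j388)

Z_in ≈ 28.6 + j55 Ω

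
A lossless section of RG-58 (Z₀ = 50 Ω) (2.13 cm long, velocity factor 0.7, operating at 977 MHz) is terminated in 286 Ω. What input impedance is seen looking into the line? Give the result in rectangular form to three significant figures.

Z_in ≈ 24.3 − j63.7 Ω

λ = v/f = 0.7·c / 977 MHz = 0.215 m
βl = 2π·l/λ = 2π × 0.0991 = 35.7°
tan(βl) = tan(35.7°) = 0.718
Z_in = Z_0·(Z_L + jZ_0·tanβl)/(Z_0 + jZ_L·tanβl)
     = 50·(286 + j35.9)/(50 + j205)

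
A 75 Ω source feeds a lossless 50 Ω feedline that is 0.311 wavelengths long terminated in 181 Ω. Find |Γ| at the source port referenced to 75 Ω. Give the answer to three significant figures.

βl = 2π × 0.311 = 112°
tan(βl) = -2.48
Z_in = Z_0·(Z_L + jZ_0·tanβl)/(Z_0 + jZ_L·tanβl) = 15.9 + j18.4 Ω
Γ_s = (Z_in − Z_s)/(Z_in + Z_s) = (-59.1 + j18.4)/(90.9 + j18.4), |Γ_s| = 0.668

|Γ| ≈ 0.668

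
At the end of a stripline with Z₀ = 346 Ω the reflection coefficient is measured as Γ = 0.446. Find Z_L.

Z_L = Z_0·(1 + Γ)/(1 − Γ) = 346·(1.45)/(0.554)

Z_L ≈ 903 Ω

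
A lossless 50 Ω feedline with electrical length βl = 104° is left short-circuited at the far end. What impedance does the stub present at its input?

Z_in ≈ −j201 Ω

tan(βl) = -4.01
For a short-circuited stub, Z_in = jZ_0·tan(βl)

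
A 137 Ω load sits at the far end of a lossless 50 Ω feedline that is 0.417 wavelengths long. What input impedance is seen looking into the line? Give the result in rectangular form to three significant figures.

βl = 2π × 0.417 = 150°
tan(βl) = tan(150°) = -0.575
Z_in = Z_0·(Z_L + jZ_0·tanβl)/(Z_0 + jZ_L·tanβl)
     = 50·(137 − j28.7)/(50 − j78.7)

Z_in ≈ 52.4 + j53.7 Ω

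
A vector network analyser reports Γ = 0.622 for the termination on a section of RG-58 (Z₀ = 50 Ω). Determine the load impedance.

Z_L = Z_0·(1 + Γ)/(1 − Γ) = 50·(1.62)/(0.378)

Z_L ≈ 215 Ω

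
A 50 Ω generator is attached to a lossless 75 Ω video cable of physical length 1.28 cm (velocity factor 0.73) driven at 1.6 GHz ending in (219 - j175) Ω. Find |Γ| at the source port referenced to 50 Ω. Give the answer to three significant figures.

|Γ| ≈ 0.691

λ = v/f = 0.73·c / 1.6 GHz = 0.137 m
βl = 2π·l/λ = 2π × 0.0935 = 33.7°
tan(βl) = 0.666
Z_in = Z_0·(Z_L + jZ_0·tanβl)/(Z_0 + jZ_L·tanβl) = 30.7 − j72.3 Ω
Γ_s = (Z_in − Z_s)/(Z_in + Z_s) = (-19.3 − j72.3)/(80.7 − j72.3), |Γ_s| = 0.691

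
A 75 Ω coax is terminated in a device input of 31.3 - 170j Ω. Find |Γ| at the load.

Γ = (Z_L − Z_0)/(Z_L + Z_0) = (-43.7 − j170)/(106.3 − j170)
|Γ| = 176/200

|Γ| ≈ 0.875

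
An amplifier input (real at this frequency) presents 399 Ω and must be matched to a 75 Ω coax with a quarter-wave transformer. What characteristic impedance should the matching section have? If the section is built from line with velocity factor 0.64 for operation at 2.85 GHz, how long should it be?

Z_qwt ≈ 173 Ω; length ≈ 1.68 cm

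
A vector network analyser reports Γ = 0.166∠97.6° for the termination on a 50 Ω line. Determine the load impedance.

Z_L = Z_0·(1 + Γ)/(1 − Γ) = 50·(0.978 + j0.165)/(1.02 − j0.165)

Z_L ≈ 45.4 + j15.4 Ω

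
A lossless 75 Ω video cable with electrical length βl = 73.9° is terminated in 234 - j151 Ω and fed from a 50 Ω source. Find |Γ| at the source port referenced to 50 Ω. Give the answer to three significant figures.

tan(βl) = 3.46
Z_in = Z_0·(Z_L + jZ_0·tanβl)/(Z_0 + jZ_L·tanβl) = 16.9 − j9.21 Ω
Γ_s = (Z_in − Z_s)/(Z_in + Z_s) = (-33.1 − j9.21)/(66.9 − j9.21), |Γ_s| = 0.51

|Γ| ≈ 0.51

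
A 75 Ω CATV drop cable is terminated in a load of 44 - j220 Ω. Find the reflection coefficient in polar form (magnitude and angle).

Γ ≈ 0.888 ∠ -36.4°

Γ = (Z_L − Z_0)/(Z_L + Z_0) = (-31 − j220)/(119 − j220)
|Γ| = 222/250 = 0.888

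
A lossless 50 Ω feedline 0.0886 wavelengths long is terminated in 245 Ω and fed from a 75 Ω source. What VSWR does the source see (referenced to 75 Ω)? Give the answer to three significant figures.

βl = 2π × 0.0886 = 31.9°
tan(βl) = 0.622
Z_in = Z_0·(Z_L + jZ_0·tanβl)/(Z_0 + jZ_L·tanβl) = 33 − j69.5 Ω
Γ_s = (Z_in − Z_s)/(Z_in + Z_s) = (-42 − j69.5)/(108 − j69.5), |Γ_s| = 0.632
VSWR = (1 + |Γ_s|)/(1 − |Γ_s|)

VSWR ≈ 4.44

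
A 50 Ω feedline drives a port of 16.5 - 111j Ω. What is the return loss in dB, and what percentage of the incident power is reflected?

RL ≈ 0.953 dB; 80.3% of incident power reflected

Γ = (-33.5 − j111)/(66.5 − j111), |Γ| = 0.896
RL = −20·log₁₀(0.896) = 0.953 dB
P_refl/P_inc = |Γ|² = 0.803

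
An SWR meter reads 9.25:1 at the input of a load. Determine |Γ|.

|Γ| = (S − 1)/(S + 1) = (9.25 − 1)/(9.25 + 1) = 8.25/10.2

|Γ| ≈ 0.805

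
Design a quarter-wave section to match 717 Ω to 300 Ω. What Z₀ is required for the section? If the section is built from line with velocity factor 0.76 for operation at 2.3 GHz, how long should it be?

Z_qwt ≈ 464 Ω; length ≈ 2.48 cm

Z_qwt = √(Z_0·R_L) = √(300 × 717) = √215100
λ = 0.76·c/f = 0.0991 m, so l = λ/4 = 0.0248 m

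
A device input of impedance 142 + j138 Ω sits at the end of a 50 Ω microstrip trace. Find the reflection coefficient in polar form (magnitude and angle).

Γ ≈ 0.701 ∠ 20.6°

Γ = (Z_L − Z_0)/(Z_L + Z_0) = (92 + j138)/(192 + j138)
|Γ| = 166/236 = 0.701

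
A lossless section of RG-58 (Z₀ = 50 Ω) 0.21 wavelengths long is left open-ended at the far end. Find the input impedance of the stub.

Z_in ≈ −j12.8 Ω

βl = 2π × 0.21 = 75.6°
tan(βl) = 3.89
For an open-ended stub, Z_in = −jZ_0·cot(βl) = −jZ_0/tan(βl)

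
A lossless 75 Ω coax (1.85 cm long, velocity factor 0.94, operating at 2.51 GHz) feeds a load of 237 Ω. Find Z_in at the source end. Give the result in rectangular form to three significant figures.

λ = v/f = 0.94·c / 2.51 GHz = 0.112 m
βl = 2π·l/λ = 2π × 0.165 = 59.3°
tan(βl) = tan(59.3°) = 1.68
Z_in = Z_0·(Z_L + jZ_0·tanβl)/(Z_0 + jZ_L·tanβl)
     = 75·(237 + j126)/(75 + j399)

Z_in ≈ 31 − j38.7 Ω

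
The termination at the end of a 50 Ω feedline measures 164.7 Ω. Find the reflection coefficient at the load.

Γ = (Z_L − Z_0)/(Z_L + Z_0) = (164.7 − 50)/(164.7 + 50) = 114.7/214.7

Γ = 0.534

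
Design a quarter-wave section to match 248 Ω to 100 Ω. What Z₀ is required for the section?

Z_qwt ≈ 157 Ω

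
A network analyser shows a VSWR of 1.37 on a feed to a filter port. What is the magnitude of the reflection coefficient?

|Γ| = (S − 1)/(S + 1) = (1.37 − 1)/(1.37 + 1) = 0.37/2.37

|Γ| ≈ 0.156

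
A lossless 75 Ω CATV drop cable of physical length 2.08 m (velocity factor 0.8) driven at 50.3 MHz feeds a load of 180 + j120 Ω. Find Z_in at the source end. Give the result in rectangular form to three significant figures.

λ = v/f = 0.8·c / 50.3 MHz = 4.77 m
βl = 2π·l/λ = 2π × 0.436 = 157°
tan(βl) = tan(157°) = -0.426
Z_in = Z_0·(Z_L + jZ_0·tanβl)/(Z_0 + jZ_L·tanβl)
     = 75·(180 + j88.1)/(126 − j76.6)

Z_in ≈ 54.9 + j85.8 Ω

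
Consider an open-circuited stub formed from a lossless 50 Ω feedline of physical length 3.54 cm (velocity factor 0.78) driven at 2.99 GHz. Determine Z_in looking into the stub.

Z_in ≈ +j162 Ω

λ = v/f = 0.78·c / 2.99 GHz = 0.0783 m
βl = 2π·l/λ = 2π × 0.452 = 163°
tan(βl) = -0.309
For an open-circuited stub, Z_in = −jZ_0·cot(βl) = −jZ_0/tan(βl)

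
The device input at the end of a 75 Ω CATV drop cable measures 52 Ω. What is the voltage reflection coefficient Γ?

Γ = -0.181

Γ = (Z_L − Z_0)/(Z_L + Z_0) = (52 − 75)/(52 + 75) = -23/127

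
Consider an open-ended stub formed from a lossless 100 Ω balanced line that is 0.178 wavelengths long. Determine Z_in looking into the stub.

βl = 2π × 0.178 = 64.1°
tan(βl) = 2.06
For an open-ended stub, Z_in = −jZ_0·cot(βl) = −jZ_0/tan(βl)

Z_in ≈ −j48.6 Ω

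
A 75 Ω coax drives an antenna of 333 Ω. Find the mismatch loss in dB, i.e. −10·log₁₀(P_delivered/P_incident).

Γ = (333 − 75)/(333 + 75) = 0.632
|Γ|² = 0.4, so P_del/P_inc = 1 − |Γ|² = 0.6
ML = −10·log₁₀(1 − |Γ|²)

mismatch loss ≈ 2.22 dB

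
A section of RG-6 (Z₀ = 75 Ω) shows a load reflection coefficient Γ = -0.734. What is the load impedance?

Z_L = Z_0·(1 + Γ)/(1 − Γ) = 75·(0.266)/(1.73)

Z_L ≈ 11.5 Ω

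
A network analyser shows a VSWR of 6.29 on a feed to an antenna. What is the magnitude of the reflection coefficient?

|Γ| ≈ 0.726

|Γ| = (S − 1)/(S + 1) = (6.29 − 1)/(6.29 + 1) = 5.29/7.29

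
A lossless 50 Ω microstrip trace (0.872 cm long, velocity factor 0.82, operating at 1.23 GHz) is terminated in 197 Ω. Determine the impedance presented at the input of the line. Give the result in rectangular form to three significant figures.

λ = v/f = 0.82·c / 1.23 GHz = 0.2 m
βl = 2π·l/λ = 2π × 0.0436 = 15.7°
tan(βl) = tan(15.7°) = 0.281
Z_in = Z_0·(Z_L + jZ_0·tanβl)/(Z_0 + jZ_L·tanβl)
     = 50·(197 + j14.1)/(50 + j55.4)

Z_in ≈ 95.5 − j91.7 Ω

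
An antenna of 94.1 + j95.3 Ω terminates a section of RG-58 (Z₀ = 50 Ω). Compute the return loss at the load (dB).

RL ≈ 4.32 dB

Γ = (44.1 + j95.3)/(144.1 + j95.3), |Γ| = 0.608
RL = −20·log₁₀|Γ| = −20·log₁₀(0.608)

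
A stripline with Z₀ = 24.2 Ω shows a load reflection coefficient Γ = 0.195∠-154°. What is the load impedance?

Z_L = Z_0·(1 + Γ)/(1 − Γ) = 24.2·(0.825 − j0.0855)/(1.18 + j0.0855)

Z_L ≈ 16.8 − j2.98 Ω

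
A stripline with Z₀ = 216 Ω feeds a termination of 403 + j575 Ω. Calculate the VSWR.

Γ = (Z_L − Z_0)/(Z_L + Z_0) = (187 + j575)/(619 + j575)
|Γ| = 605/845 = 0.716
VSWR = (1 + |Γ|)/(1 − |Γ|) = 1.72/0.284

VSWR ≈ 6.03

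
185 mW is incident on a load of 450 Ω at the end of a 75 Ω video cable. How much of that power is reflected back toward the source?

P_reflected ≈ 94.4 mW

Γ = (450 − 75)/(450 + 75) = 0.714
|Γ|² = 0.51
P_refl = |Γ|²·P_inc = 94.4 mW, P_del = (1 − |Γ|²)·P_inc = 90.6 mW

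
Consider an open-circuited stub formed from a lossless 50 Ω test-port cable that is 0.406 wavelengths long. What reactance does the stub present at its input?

βl = 2π × 0.406 = 146°
tan(βl) = -0.67
For an open-circuited stub, Z_in = −jZ_0·cot(βl) = −jZ_0/tan(βl)

X_in ≈ 74.6 Ω (inductive)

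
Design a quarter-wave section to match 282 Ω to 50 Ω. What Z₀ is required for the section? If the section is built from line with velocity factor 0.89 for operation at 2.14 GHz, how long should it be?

Z_qwt ≈ 119 Ω; length ≈ 3.12 cm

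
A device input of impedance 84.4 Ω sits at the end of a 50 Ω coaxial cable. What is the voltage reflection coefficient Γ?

Γ = 0.256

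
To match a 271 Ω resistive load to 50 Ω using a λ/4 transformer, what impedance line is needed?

Z_qwt ≈ 116 Ω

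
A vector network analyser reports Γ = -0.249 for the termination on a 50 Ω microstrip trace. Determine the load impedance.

Z_L = Z_0·(1 + Γ)/(1 − Γ) = 50·(0.751)/(1.25)

Z_L ≈ 30.1 Ω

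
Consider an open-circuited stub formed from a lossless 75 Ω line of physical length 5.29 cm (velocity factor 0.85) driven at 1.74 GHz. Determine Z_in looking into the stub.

Z_in ≈ +j62.8 Ω

λ = v/f = 0.85·c / 1.74 GHz = 0.147 m
βl = 2π·l/λ = 2π × 0.361 = 130°
tan(βl) = -1.19
For an open-circuited stub, Z_in = −jZ_0·cot(βl) = −jZ_0/tan(βl)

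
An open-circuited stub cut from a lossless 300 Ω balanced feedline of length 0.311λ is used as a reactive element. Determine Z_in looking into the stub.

Z_in ≈ +j121 Ω

βl = 2π × 0.311 = 112°
tan(βl) = -2.48
For an open-circuited stub, Z_in = −jZ_0·cot(βl) = −jZ_0/tan(βl)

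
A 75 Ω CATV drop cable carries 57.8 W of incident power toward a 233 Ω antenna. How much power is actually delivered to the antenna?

Γ = (233 − 75)/(233 + 75) = 0.513
|Γ|² = 0.263
P_refl = |Γ|²·P_inc = 15.2 W, P_del = (1 − |Γ|²)·P_inc = 42.6 W

P_delivered ≈ 42.6 W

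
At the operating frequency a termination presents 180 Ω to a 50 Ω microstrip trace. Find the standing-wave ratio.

VSWR ≈ 3.6

For a purely resistive load, VSWR = R_L/Z_0 or Z_0/R_L (whichever > 1) = 180/50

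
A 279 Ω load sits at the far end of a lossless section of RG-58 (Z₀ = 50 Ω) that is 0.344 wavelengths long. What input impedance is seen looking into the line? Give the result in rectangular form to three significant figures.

Z_in ≈ 12.8 + j32 Ω

βl = 2π × 0.344 = 124°
tan(βl) = tan(124°) = -1.49
Z_in = Z_0·(Z_L + jZ_0·tanβl)/(Z_0 + jZ_L·tanβl)
     = 50·(279 − j74.6)/(50 − j416)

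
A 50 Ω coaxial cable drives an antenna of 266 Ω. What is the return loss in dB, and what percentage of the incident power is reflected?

RL ≈ 3.3 dB; 46.7% of incident power reflected

Γ = (266 − 50)/(266 + 50) = 0.684
RL = −20·log₁₀(0.684) = 3.3 dB
P_refl/P_inc = |Γ|² = 0.467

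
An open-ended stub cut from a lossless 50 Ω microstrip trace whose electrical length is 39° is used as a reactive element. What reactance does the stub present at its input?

tan(βl) = 0.81
For an open-ended stub, Z_in = −jZ_0·cot(βl) = −jZ_0/tan(βl)

X_in ≈ -61.7 Ω (capacitive)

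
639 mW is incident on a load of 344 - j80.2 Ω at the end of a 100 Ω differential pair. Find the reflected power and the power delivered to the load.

P_reflected ≈ 207 mW; P_delivered ≈ 432 mW

|Γ| = |(244 − j80.2)/(444 − j80.2)| = 0.569
|Γ|² = 0.324
P_refl = |Γ|²·P_inc = 207 mW, P_del = (1 − |Γ|²)·P_inc = 432 mW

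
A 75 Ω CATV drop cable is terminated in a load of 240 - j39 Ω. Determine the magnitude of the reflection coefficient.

|Γ| ≈ 0.534

Γ = (Z_L − Z_0)/(Z_L + Z_0) = (165 − j39)/(315 − j39)
|Γ| = 170/317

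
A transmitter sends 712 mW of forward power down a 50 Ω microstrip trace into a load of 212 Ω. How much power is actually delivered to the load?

P_delivered ≈ 440 mW

Γ = (212 − 50)/(212 + 50) = 0.618
|Γ|² = 0.382
P_refl = |Γ|²·P_inc = 272 mW, P_del = (1 − |Γ|²)·P_inc = 440 mW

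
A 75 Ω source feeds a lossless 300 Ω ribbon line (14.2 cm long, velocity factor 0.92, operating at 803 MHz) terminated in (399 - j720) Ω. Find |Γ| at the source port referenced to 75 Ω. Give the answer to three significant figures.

|Γ| ≈ 0.919

λ = v/f = 0.92·c / 803 MHz = 0.344 m
βl = 2π·l/λ = 2π × 0.413 = 149°
tan(βl) = -0.607
Z_in = Z_0·(Z_L + jZ_0·tanβl)/(Z_0 + jZ_L·tanβl) = 634 + j853 Ω
Γ_s = (Z_in − Z_s)/(Z_in + Z_s) = (559 + j853)/(709 + j853), |Γ_s| = 0.919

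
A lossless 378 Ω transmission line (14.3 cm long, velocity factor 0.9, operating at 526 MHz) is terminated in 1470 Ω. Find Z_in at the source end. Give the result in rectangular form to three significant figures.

λ = v/f = 0.9·c / 526 MHz = 0.513 m
βl = 2π·l/λ = 2π × 0.279 = 100°
tan(βl) = tan(100°) = -5.51
Z_in = Z_0·(Z_L + jZ_0·tanβl)/(Z_0 + jZ_L·tanβl)
     = 378·(1470 − j2080)/(378 − j8100)

Z_in ≈ 100 + j64 Ω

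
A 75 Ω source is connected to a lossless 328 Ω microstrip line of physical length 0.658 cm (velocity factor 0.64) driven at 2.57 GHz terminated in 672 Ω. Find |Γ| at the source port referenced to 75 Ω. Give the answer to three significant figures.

λ = v/f = 0.64·c / 2.57 GHz = 0.0747 m
βl = 2π·l/λ = 2π × 0.0881 = 31.7°
tan(βl) = 0.618
Z_in = Z_0·(Z_L + jZ_0·tanβl)/(Z_0 + jZ_L·tanβl) = 357 − j249 Ω
Γ_s = (Z_in − Z_s)/(Z_in + Z_s) = (282 − j249)/(432 − j249), |Γ_s| = 0.754

|Γ| ≈ 0.754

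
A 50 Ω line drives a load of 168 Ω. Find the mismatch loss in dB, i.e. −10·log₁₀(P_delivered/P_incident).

Γ = (168 − 50)/(168 + 50) = 0.541
|Γ|² = 0.293, so P_del/P_inc = 1 − |Γ|² = 0.707
ML = −10·log₁₀(1 − |Γ|²)

mismatch loss ≈ 1.51 dB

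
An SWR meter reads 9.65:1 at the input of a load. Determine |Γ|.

|Γ| ≈ 0.812

|Γ| = (S − 1)/(S + 1) = (9.65 − 1)/(9.65 + 1) = 8.65/10.7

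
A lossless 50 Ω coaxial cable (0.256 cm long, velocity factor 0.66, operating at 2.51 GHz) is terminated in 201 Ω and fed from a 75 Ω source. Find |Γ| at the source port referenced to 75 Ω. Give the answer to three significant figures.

λ = v/f = 0.66·c / 2.51 GHz = 0.0789 m
βl = 2π·l/λ = 2π × 0.0325 = 11.7°
tan(βl) = 0.207
Z_in = Z_0·(Z_L + jZ_0·tanβl)/(Z_0 + jZ_L·tanβl) = 124 − j92.7 Ω
Γ_s = (Z_in − Z_s)/(Z_in + Z_s) = (48.9 − j92.7)/(199 − j92.7), |Γ_s| = 0.478

|Γ| ≈ 0.478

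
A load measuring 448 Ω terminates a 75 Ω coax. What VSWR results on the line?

VSWR ≈ 5.97

Γ = (448 − 75)/(448 + 75) = 0.713
VSWR = (1 + 0.713)/(1 − 0.713)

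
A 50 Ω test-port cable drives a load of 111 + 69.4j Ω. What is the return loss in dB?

Γ = (61 + j69.4)/(161 + j69.4), |Γ| = 0.527
RL = −20·log₁₀|Γ| = −20·log₁₀(0.527)

RL ≈ 5.56 dB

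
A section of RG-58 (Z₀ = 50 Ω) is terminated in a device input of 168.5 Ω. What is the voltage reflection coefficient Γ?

Γ = (Z_L − Z_0)/(Z_L + Z_0) = (168.5 − 50)/(168.5 + 50) = 118.5/218.5

Γ = 0.542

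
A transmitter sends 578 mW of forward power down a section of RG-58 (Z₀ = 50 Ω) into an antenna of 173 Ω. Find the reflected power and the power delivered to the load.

P_reflected ≈ 176 mW; P_delivered ≈ 402 mW

Γ = (173 − 50)/(173 + 50) = 0.552
|Γ|² = 0.304
P_refl = |Γ|²·P_inc = 176 mW, P_del = (1 − |Γ|²)·P_inc = 402 mW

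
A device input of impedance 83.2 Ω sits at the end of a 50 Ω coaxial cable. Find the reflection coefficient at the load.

Γ = (Z_L − Z_0)/(Z_L + Z_0) = (83.2 − 50)/(83.2 + 50) = 33.2/133.2

Γ = 0.249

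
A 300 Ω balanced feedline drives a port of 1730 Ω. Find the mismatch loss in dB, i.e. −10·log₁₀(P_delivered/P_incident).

mismatch loss ≈ 2.98 dB

Γ = (1730 − 300)/(1730 + 300) = 0.704
|Γ|² = 0.496, so P_del/P_inc = 1 − |Γ|² = 0.504
ML = −10·log₁₀(1 − |Γ|²)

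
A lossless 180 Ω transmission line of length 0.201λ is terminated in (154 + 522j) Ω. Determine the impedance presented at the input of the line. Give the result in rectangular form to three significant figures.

Z_in ≈ 22.9 − j126 Ω

βl = 2π × 0.201 = 72.4°
tan(βl) = tan(72.4°) = 3.14
Z_in = Z_0·(Z_L + jZ_0·tanβl)/(Z_0 + jZ_L·tanβl)
     = 180·(154 + j1090)/(-1460 + j484)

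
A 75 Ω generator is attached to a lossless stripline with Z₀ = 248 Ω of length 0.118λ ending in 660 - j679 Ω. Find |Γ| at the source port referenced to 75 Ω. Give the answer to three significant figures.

|Γ| ≈ 0.779

βl = 2π × 0.118 = 42.5°
tan(βl) = 0.916
Z_in = Z_0·(Z_L + jZ_0·tanβl)/(Z_0 + jZ_L·tanβl) = 66.5 − j175 Ω
Γ_s = (Z_in − Z_s)/(Z_in + Z_s) = (-8.47 − j175)/(142 − j175), |Γ_s| = 0.779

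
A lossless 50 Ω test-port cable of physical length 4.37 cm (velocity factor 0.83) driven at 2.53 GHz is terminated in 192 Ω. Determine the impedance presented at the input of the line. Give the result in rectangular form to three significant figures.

λ = v/f = 0.83·c / 2.53 GHz = 0.0984 m
βl = 2π·l/λ = 2π × 0.444 = 160°
tan(βl) = tan(160°) = -0.367
Z_in = Z_0·(Z_L + jZ_0·tanβl)/(Z_0 + jZ_L·tanβl)
     = 50·(192 − j18.3)/(50 − j70.5)

Z_in ≈ 73 + j84.5 Ω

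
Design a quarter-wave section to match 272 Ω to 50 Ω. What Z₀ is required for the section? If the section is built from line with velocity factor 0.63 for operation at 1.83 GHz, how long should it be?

Z_qwt = √(Z_0·R_L) = √(50 × 272) = √13600
λ = 0.63·c/f = 0.103 m, so l = λ/4 = 0.0258 m

Z_qwt ≈ 117 Ω; length ≈ 2.58 cm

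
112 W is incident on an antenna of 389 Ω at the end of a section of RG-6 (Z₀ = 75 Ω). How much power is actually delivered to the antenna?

P_delivered ≈ 60.7 W

Γ = (389 − 75)/(389 + 75) = 0.677
|Γ|² = 0.458
P_refl = |Γ|²·P_inc = 51.3 W, P_del = (1 − |Γ|²)·P_inc = 60.7 W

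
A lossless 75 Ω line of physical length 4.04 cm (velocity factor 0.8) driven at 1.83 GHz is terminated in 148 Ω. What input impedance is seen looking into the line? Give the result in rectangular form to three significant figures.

λ = v/f = 0.8·c / 1.83 GHz = 0.131 m
βl = 2π·l/λ = 2π × 0.308 = 111°
tan(βl) = tan(111°) = -2.62
Z_in = Z_0·(Z_L + jZ_0·tanβl)/(Z_0 + jZ_L·tanβl)
     = 75·(148 − j196)/(75 − j388)

Z_in ≈ 42 + j20.5 Ω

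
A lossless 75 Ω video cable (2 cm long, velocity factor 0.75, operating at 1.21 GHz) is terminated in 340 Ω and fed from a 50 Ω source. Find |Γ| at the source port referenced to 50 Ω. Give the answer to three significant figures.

|Γ| ≈ 0.685

λ = v/f = 0.75·c / 1.21 GHz = 0.186 m
βl = 2π·l/λ = 2π × 0.108 = 38.7°
tan(βl) = 0.802
Z_in = Z_0·(Z_L + jZ_0·tanβl)/(Z_0 + jZ_L·tanβl) = 39.3 − j82.7 Ω
Γ_s = (Z_in − Z_s)/(Z_in + Z_s) = (-10.7 − j82.7)/(89.3 − j82.7), |Γ_s| = 0.685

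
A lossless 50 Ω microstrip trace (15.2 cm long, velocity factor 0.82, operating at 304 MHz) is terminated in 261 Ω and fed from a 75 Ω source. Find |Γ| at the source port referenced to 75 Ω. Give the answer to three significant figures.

|Γ| ≈ 0.756

λ = v/f = 0.82·c / 304 MHz = 0.809 m
βl = 2π·l/λ = 2π × 0.188 = 67.6°
tan(βl) = 2.43
Z_in = Z_0·(Z_L + jZ_0·tanβl)/(Z_0 + jZ_L·tanβl) = 11.1 − j19.7 Ω
Γ_s = (Z_in − Z_s)/(Z_in + Z_s) = (-63.9 − j19.7)/(86.1 − j19.7), |Γ_s| = 0.756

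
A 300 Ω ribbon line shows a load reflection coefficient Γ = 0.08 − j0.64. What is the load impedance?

Z_L ≈ 139 − j306 Ω

Z_L = Z_0·(1 + Γ)/(1 − Γ) = 300·(1.08 − j0.64)/(0.92 + j0.64)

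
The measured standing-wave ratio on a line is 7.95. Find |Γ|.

|Γ| ≈ 0.777

|Γ| = (S − 1)/(S + 1) = (7.95 − 1)/(7.95 + 1) = 6.95/8.95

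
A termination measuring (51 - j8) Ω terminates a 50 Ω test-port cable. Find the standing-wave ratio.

Γ = (Z_L − Z_0)/(Z_L + Z_0) = (1 − j8)/(101 − j8)
|Γ| = 8.06/101 = 0.0796
VSWR = (1 + |Γ|)/(1 − |Γ|) = 1.08/0.92

VSWR ≈ 1.17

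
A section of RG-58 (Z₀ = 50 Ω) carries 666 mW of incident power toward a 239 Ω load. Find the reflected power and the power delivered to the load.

Γ = (239 − 50)/(239 + 50) = 0.654
|Γ|² = 0.428
P_refl = |Γ|²·P_inc = 285 mW, P_del = (1 − |Γ|²)·P_inc = 381 mW

P_reflected ≈ 285 mW; P_delivered ≈ 381 mW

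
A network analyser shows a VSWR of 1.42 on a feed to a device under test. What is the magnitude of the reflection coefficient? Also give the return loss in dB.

|Γ| = (S − 1)/(S + 1) = (1.42 − 1)/(1.42 + 1) = 0.42/2.42
RL = −20·log₁₀|Γ| = −20·log₁₀(0.174)

|Γ| ≈ 0.174; return loss ≈ 15.2 dB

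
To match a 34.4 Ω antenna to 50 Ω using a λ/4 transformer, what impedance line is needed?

Z_qwt = √(Z_0·R_L) = √(50 × 34.4) = √1720

Z_qwt ≈ 41.5 Ω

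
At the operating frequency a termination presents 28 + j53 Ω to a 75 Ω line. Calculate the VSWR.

Γ = (Z_L − Z_0)/(Z_L + Z_0) = (-47 + j53)/(103 + j53)
|Γ| = 70.8/116 = 0.612
VSWR = (1 + |Γ|)/(1 − |Γ|) = 1.61/0.388

VSWR ≈ 4.15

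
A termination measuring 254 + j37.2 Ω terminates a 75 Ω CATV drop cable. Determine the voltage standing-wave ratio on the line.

VSWR ≈ 3.47

Γ = (Z_L − Z_0)/(Z_L + Z_0) = (179 + j37.2)/(329 + j37.2)
|Γ| = 183/331 = 0.552
VSWR = (1 + |Γ|)/(1 − |Γ|) = 1.55/0.448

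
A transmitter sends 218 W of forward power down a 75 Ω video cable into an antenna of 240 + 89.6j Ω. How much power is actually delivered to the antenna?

|Γ| = |(165 + j89.6)/(315 + j89.6)| = 0.573
|Γ|² = 0.329
P_refl = |Γ|²·P_inc = 71.7 W, P_del = (1 − |Γ|²)·P_inc = 146 W

P_delivered ≈ 146 W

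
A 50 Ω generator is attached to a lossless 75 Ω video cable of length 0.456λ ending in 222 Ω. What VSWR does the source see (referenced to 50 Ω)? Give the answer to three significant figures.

VSWR ≈ 4.27

βl = 2π × 0.456 = 164°
tan(βl) = -0.284
Z_in = Z_0·(Z_L + jZ_0·tanβl)/(Z_0 + jZ_L·tanβl) = 141 + j96.9 Ω
Γ_s = (Z_in − Z_s)/(Z_in + Z_s) = (90.7 + j96.9)/(191 + j96.9), |Γ_s| = 0.62
VSWR = (1 + |Γ_s|)/(1 − |Γ_s|)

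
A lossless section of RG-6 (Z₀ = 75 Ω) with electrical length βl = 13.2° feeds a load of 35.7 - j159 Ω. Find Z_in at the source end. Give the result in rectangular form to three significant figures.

Z_in ≈ 16.7 − j95.7 Ω

tan(βl) = tan(13.2°) = 0.235
Z_in = Z_0·(Z_L + jZ_0·tanβl)/(Z_0 + jZ_L·tanβl)
     = 75·(35.7 − j141)/(112 + j8.37)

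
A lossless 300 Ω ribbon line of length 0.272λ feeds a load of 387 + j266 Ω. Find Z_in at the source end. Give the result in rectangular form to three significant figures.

Z_in ≈ 145 − j73.7 Ω

βl = 2π × 0.272 = 97.9°
tan(βl) = tan(97.9°) = -7.19
Z_in = Z_0·(Z_L + jZ_0·tanβl)/(Z_0 + jZ_L·tanβl)
     = 300·(387 − j1890)/(2210 − j2780)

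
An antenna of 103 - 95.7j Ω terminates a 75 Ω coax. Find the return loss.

Γ = (28 − j95.7)/(178 − j95.7), |Γ| = 0.493
RL = −20·log₁₀|Γ| = −20·log₁₀(0.493)

RL ≈ 6.14 dB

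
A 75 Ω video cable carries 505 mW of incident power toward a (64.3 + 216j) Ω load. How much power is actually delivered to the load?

P_delivered ≈ 147 mW

|Γ| = |(-10.7 + j216)/(139.3 + j216)| = 0.841
|Γ|² = 0.708
P_refl = |Γ|²·P_inc = 358 mW, P_del = (1 − |Γ|²)·P_inc = 147 mW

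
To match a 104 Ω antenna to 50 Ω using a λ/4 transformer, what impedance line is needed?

Z_qwt ≈ 72.1 Ω

Z_qwt = √(Z_0·R_L) = √(50 × 104) = √5200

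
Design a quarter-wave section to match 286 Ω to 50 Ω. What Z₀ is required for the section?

Z_qwt ≈ 120 Ω

Z_qwt = √(Z_0·R_L) = √(50 × 286) = √14300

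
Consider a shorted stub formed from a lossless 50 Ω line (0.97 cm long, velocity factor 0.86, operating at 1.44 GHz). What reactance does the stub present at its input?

λ = v/f = 0.86·c / 1.44 GHz = 0.179 m
βl = 2π·l/λ = 2π × 0.0541 = 19.5°
tan(βl) = 0.354
For a shorted stub, Z_in = jZ_0·tan(βl)

X_in ≈ 17.7 Ω (inductive)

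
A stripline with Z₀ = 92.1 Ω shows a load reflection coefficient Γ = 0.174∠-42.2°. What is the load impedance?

Z_L = Z_0·(1 + Γ)/(1 − Γ) = 92.1·(1.13 − j0.117)/(0.871 + j0.117)

Z_L ≈ 116 − j27.9 Ω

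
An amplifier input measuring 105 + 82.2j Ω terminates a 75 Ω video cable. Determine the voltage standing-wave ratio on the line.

VSWR ≈ 2.59

Γ = (Z_L − Z_0)/(Z_L + Z_0) = (30 + j82.2)/(180 + j82.2)
|Γ| = 87.5/198 = 0.442
VSWR = (1 + |Γ|)/(1 − |Γ|) = 1.44/0.558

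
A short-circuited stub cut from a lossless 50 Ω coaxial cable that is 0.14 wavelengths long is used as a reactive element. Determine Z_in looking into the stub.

βl = 2π × 0.14 = 50.4°
tan(βl) = 1.21
For a short-circuited stub, Z_in = jZ_0·tan(βl)

Z_in ≈ +j60.4 Ω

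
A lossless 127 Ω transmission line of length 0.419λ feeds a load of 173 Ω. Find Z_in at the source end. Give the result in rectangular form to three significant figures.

βl = 2π × 0.419 = 151°
tan(βl) = tan(151°) = -0.558
Z_in = Z_0·(Z_L + jZ_0·tanβl)/(Z_0 + jZ_L·tanβl)
     = 127·(173 − j70.9)/(127 − j96.5)

Z_in ≈ 144 + j38.4 Ω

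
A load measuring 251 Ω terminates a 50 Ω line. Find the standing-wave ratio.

Γ = (251 − 50)/(251 + 50) = 0.668
VSWR = (1 + 0.668)/(1 − 0.668)

VSWR ≈ 5.02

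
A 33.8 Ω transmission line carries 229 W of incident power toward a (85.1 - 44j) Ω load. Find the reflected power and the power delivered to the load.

P_reflected ≈ 65.1 W; P_delivered ≈ 164 W

|Γ| = |(51.3 − j44)/(118.9 − j44)| = 0.533
|Γ|² = 0.284
P_refl = |Γ|²·P_inc = 65.1 W, P_del = (1 − |Γ|²)·P_inc = 164 W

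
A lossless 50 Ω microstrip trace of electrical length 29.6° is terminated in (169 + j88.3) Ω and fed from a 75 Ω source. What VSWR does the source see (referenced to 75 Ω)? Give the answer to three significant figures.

tan(βl) = 0.568
Z_in = Z_0·(Z_L + jZ_0·tanβl)/(Z_0 + jZ_L·tanβl) = 60.6 − j88.1 Ω
Γ_s = (Z_in − Z_s)/(Z_in + Z_s) = (-14.4 − j88.1)/(136 − j88.1), |Γ_s| = 0.552
VSWR = (1 + |Γ_s|)/(1 − |Γ_s|)

VSWR ≈ 3.46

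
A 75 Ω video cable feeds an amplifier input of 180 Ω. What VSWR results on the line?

Γ = (180 − 75)/(180 + 75) = 0.412
VSWR = (1 + 0.412)/(1 − 0.412)

VSWR ≈ 2.4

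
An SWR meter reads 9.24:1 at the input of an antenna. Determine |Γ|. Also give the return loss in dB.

|Γ| ≈ 0.805; return loss ≈ 1.89 dB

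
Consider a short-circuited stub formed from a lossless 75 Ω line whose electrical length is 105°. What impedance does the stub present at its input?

tan(βl) = -3.73
For a short-circuited stub, Z_in = jZ_0·tan(βl)

Z_in ≈ −j280 Ω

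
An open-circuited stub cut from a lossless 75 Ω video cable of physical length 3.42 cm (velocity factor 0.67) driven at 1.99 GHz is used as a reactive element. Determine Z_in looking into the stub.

Z_in ≈ +j46.7 Ω

λ = v/f = 0.67·c / 1.99 GHz = 0.101 m
βl = 2π·l/λ = 2π × 0.339 = 122°
tan(βl) = -1.61
For an open-circuited stub, Z_in = −jZ_0·cot(βl) = −jZ_0/tan(βl)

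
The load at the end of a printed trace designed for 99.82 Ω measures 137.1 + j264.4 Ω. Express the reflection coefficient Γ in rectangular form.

Γ ≈ 0.625 + j0.419

Γ = (Z_L − Z_0)/(Z_L + Z_0) = (37.28 + j264.4)/(236.9 + j264.4)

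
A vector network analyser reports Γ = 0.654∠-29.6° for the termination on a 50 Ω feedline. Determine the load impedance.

Z_L = Z_0·(1 + Γ)/(1 − Γ) = 50·(1.57 − j0.323)/(0.431 + j0.323)

Z_L ≈ 98.5 − j111 Ω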